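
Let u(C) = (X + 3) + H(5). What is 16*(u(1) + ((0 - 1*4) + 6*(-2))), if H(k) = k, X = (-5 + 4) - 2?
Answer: -176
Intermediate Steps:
X = -3 (X = -1 - 2 = -3)
u(C) = 5 (u(C) = (-3 + 3) + 5 = 0 + 5 = 5)
16*(u(1) + ((0 - 1*4) + 6*(-2))) = 16*(5 + ((0 - 1*4) + 6*(-2))) = 16*(5 + ((0 - 4) - 12)) = 16*(5 + (-4 - 12)) = 16*(5 - 16) = 16*(-11) = -176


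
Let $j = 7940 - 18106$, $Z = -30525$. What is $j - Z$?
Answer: $20359$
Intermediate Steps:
$j = -10166$ ($j = 7940 - 18106 = -10166$)
$j - Z = -10166 - -30525 = -10166 + 30525 = 20359$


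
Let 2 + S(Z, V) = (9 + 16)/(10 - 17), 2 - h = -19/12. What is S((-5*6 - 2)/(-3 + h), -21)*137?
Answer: -5343/7 ≈ -763.29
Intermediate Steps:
h = 43/12 (h = 2 - (-19)/12 = 2 - 1*(-19/12) = 2 + 19/12 = 43/12 ≈ 3.5833)
S(Z, V) = -39/7 (S(Z, V) = -2 + (9 + 16)/(10 - 17) = -2 + 25/(-7) = -2 + 25*(-⅐) = -2 - 25/7 = -39/7)
S((-5*6 - 2)/(-3 + h), -21)*137 = -39/7*137 = -5343/7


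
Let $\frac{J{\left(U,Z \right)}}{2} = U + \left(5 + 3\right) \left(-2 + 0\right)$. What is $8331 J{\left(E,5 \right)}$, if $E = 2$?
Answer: $-233268$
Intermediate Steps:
$J{\left(U,Z \right)} = -32 + 2 U$ ($J{\left(U,Z \right)} = 2 \left(U + \left(5 + 3\right) \left(-2 + 0\right)\right) = 2 \left(U + 8 \left(-2\right)\right) = 2 \left(U - 16\right) = 2 \left(-16 + U\right) = -32 + 2 U$)
$8331 J{\left(E,5 \right)} = 8331 \left(-32 + 2 \cdot 2\right) = 8331 \left(-32 + 4\right) = 8331 \left(-28\right) = -233268$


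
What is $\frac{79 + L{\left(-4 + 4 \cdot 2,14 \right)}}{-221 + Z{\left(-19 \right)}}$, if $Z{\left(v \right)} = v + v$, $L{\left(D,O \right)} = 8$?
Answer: $- \frac{87}{259} \approx -0.33591$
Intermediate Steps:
$Z{\left(v \right)} = 2 v$
$\frac{79 + L{\left(-4 + 4 \cdot 2,14 \right)}}{-221 + Z{\left(-19 \right)}} = \frac{79 + 8}{-221 + 2 \left(-19\right)} = \frac{87}{-221 - 38} = \frac{87}{-259} = 87 \left(- \frac{1}{259}\right) = - \frac{87}{259}$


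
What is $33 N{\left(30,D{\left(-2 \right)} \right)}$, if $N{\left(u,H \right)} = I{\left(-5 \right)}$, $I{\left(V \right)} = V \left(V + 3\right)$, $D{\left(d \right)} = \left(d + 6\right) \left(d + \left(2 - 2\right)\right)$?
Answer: $330$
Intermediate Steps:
$D{\left(d \right)} = d \left(6 + d\right)$ ($D{\left(d \right)} = \left(6 + d\right) \left(d + 0\right) = \left(6 + d\right) d = d \left(6 + d\right)$)
$I{\left(V \right)} = V \left(3 + V\right)$
$N{\left(u,H \right)} = 10$ ($N{\left(u,H \right)} = - 5 \left(3 - 5\right) = \left(-5\right) \left(-2\right) = 10$)
$33 N{\left(30,D{\left(-2 \right)} \right)} = 33 \cdot 10 = 330$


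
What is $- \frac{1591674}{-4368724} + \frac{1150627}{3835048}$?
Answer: $\frac{2782729495075}{4188566559688} \approx 0.66436$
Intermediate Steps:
$- \frac{1591674}{-4368724} + \frac{1150627}{3835048} = \left(-1591674\right) \left(- \frac{1}{4368724}\right) + 1150627 \cdot \frac{1}{3835048} = \frac{795837}{2184362} + \frac{1150627}{3835048} = \frac{2782729495075}{4188566559688}$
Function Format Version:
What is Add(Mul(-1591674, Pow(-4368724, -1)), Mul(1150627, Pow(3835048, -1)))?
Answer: Rational(2782729495075, 4188566559688) ≈ 0.66436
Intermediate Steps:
Add(Mul(-1591674, Pow(-4368724, -1)), Mul(1150627, Pow(3835048, -1))) = Add(Mul(-1591674, Rational(-1, 4368724)), Mul(1150627, Rational(1, 3835048))) = Add(Rational(795837, 2184362), Rational(1150627, 3835048)) = Rational(2782729495075, 4188566559688)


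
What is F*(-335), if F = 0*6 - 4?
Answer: 1340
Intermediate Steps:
F = -4 (F = 0 - 4 = -4)
F*(-335) = -4*(-335) = 1340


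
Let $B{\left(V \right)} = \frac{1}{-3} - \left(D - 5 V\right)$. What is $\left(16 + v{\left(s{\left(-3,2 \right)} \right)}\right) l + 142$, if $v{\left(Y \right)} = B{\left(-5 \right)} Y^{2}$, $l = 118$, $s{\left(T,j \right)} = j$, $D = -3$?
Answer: $- \frac{25534}{3} \approx -8511.3$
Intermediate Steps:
$B{\left(V \right)} = \frac{8}{3} + 5 V$ ($B{\left(V \right)} = \frac{1}{-3} - \left(-3 - 5 V\right) = - \frac{1}{3} + \left(3 + 5 V\right) = \frac{8}{3} + 5 V$)
$v{\left(Y \right)} = - \frac{67 Y^{2}}{3}$ ($v{\left(Y \right)} = \left(\frac{8}{3} + 5 \left(-5\right)\right) Y^{2} = \left(\frac{8}{3} - 25\right) Y^{2} = - \frac{67 Y^{2}}{3}$)
$\left(16 + v{\left(s{\left(-3,2 \right)} \right)}\right) l + 142 = \left(16 - \frac{67 \cdot 2^{2}}{3}\right) 118 + 142 = \left(16 - \frac{268}{3}\right) 118 + 142 = \left(- \frac{220}{3}\right) 118 + 142 = - \frac{25960}{3} + 142 = - \frac{25534}{3}$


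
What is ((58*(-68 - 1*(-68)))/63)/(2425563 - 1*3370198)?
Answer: 0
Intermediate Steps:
((58*(-68 - 1*(-68)))/63)/(2425563 - 1*3370198) = ((58*(-68 + 68))*(1/63))/(2425563 - 3370198) = ((58*0)*(1/63))/(-944635) = (0*(1/63))*(-1/944635) = 0*(-1/944635) = 0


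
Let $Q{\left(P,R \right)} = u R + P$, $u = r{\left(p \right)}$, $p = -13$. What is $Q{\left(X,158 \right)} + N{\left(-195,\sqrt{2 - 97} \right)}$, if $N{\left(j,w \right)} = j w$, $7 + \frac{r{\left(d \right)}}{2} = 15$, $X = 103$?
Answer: $2631 - 195 i \sqrt{95} \approx 2631.0 - 1900.6 i$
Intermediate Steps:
$r{\left(d \right)} = 16$ ($r{\left(d \right)} = -14 + 2 \cdot 15 = -14 + 30 = 16$)
$u = 16$
$Q{\left(P,R \right)} = P + 16 R$ ($Q{\left(P,R \right)} = 16 R + P = P + 16 R$)
$Q{\left(X,158 \right)} + N{\left(-195,\sqrt{2 - 97} \right)} = \left(103 + 16 \cdot 158\right) - 195 \sqrt{2 - 97} = \left(103 + 2528\right) - 195 \sqrt{-95} = 2631 - 195 i \sqrt{95}$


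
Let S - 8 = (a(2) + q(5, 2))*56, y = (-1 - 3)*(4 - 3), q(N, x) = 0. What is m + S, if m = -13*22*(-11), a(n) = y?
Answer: 2930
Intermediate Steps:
y = -4 (y = -4*1 = -4)
a(n) = -4
S = -216 (S = 8 + (-4 + 0)*56 = 8 - 4*56 = 8 - 224 = -216)
m = 3146 (m = -286*(-11) = 3146)
m + S = 3146 - 216 = 2930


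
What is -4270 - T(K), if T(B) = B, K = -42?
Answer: -4228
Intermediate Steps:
-4270 - T(K) = -4270 - 1*(-42) = -4270 + 42 = -4228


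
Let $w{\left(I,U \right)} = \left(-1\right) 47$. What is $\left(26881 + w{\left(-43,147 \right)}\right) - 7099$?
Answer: $19735$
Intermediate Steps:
$w{\left(I,U \right)} = -47$
$\left(26881 + w{\left(-43,147 \right)}\right) - 7099 = \left(26881 - 47\right) - 7099 = 26834 - 7099 = 19735$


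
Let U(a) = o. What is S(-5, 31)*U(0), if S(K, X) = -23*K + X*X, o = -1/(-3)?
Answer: 1076/3 ≈ 358.67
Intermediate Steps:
o = 1/3 (o = -1*(-1/3) = 1/3 ≈ 0.33333)
S(K, X) = X**2 - 23*K (S(K, X) = -23*K + X**2 = X**2 - 23*K)
U(a) = 1/3
S(-5, 31)*U(0) = (31**2 - 23*(-5))*(1/3) = (961 + 115)*(1/3) = 1076*(1/3) = 1076/3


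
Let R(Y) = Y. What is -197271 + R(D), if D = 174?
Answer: -197097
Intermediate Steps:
-197271 + R(D) = -197271 + 174 = -197097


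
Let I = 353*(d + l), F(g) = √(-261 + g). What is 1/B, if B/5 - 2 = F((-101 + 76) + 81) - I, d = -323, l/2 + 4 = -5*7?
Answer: 28311/20037818230 - I*√205/100189091150 ≈ 1.4129e-6 - 1.4291e-10*I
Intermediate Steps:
l = -78 (l = -8 + 2*(-5*7) = -8 + 2*(-35) = -8 - 70 = -78)
I = -141553 (I = 353*(-323 - 78) = 353*(-401) = -141553)
B = 707775 + 5*I*√205 (B = 10 + 5*(√(-261 + ((-101 + 76) + 81)) - 1*(-141553)) = 10 + 5*(√(-261 + (-25 + 81)) + 141553) = 10 + 5*(√(-261 + 56) + 141553) = 10 + 5*(√(-205) + 141553) = 10 + 5*(I*√205 + 141553) = 10 + 5*(141553 + I*√205) = 10 + (707765 + 5*I*√205) = 707775 + 5*I*√205 ≈ 7.0778e+5 + 71.589*I)
1/B = 1/(707775 + 5*I*√205)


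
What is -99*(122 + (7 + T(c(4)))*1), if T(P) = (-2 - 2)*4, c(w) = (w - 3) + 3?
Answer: -11187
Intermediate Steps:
c(w) = w (c(w) = (-3 + w) + 3 = w)
T(P) = -16 (T(P) = -4*4 = -16)
-99*(122 + (7 + T(c(4)))*1) = -99*(122 + (7 - 16)*1) = -99*(122 - 9*1) = -99*(122 - 9) = -99*113 = -11187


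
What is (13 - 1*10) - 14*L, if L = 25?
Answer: -347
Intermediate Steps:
(13 - 1*10) - 14*L = (13 - 1*10) - 14*25 = (13 - 10) - 350 = 3 - 350 = -347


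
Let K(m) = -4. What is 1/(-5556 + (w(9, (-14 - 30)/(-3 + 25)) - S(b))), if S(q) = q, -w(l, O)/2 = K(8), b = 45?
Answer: -1/5593 ≈ -0.00017879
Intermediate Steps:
w(l, O) = 8 (w(l, O) = -2*(-4) = 8)
1/(-5556 + (w(9, (-14 - 30)/(-3 + 25)) - S(b))) = 1/(-5556 + (8 - 1*45)) = 1/(-5556 + (8 - 45)) = 1/(-5556 - 37) = 1/(-5593) = -1/5593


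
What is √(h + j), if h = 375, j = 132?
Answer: 13*√3 ≈ 22.517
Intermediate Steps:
√(h + j) = √(375 + 132) = √507 = 13*√3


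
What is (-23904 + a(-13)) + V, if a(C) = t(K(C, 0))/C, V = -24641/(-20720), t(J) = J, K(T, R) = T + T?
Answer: -495224799/20720 ≈ -23901.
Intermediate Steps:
K(T, R) = 2*T
V = 24641/20720 (V = -24641*(-1/20720) = 24641/20720 ≈ 1.1892)
a(C) = 2 (a(C) = (2*C)/C = 2)
(-23904 + a(-13)) + V = (-23904 + 2) + 24641/20720 = -23902 + 24641/20720 = -495224799/20720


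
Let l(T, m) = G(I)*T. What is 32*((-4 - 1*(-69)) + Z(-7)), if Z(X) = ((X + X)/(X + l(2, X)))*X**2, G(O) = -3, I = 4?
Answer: 48992/13 ≈ 3768.6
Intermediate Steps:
l(T, m) = -3*T
Z(X) = 2*X**3/(-6 + X) (Z(X) = ((X + X)/(X - 3*2))*X**2 = ((2*X)/(X - 6))*X**2 = ((2*X)/(-6 + X))*X**2 = (2*X/(-6 + X))*X**2 = 2*X**3/(-6 + X))
32*((-4 - 1*(-69)) + Z(-7)) = 32*((-4 - 1*(-69)) + 2*(-7)**3/(-6 - 7)) = 32*((-4 + 69) + 2*(-343)/(-13)) = 32*(65 + 2*(-343)*(-1/13)) = 32*(65 + 686/13) = 32*(1531/13) = 48992/13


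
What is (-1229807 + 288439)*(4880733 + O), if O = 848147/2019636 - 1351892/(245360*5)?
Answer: -177873527356467273050456/38713897575 ≈ -4.5946e+12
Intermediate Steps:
O = -26403484558/38713897575 (O = 848147*(1/2019636) - 1351892/1226800 = 848147/2019636 - 1351892*1/1226800 = 848147/2019636 - 337973/306700 = -26403484558/38713897575 ≈ -0.68202)
(-1229807 + 288439)*(4880733 + O) = (-1229807 + 288439)*(4880733 - 26403484558/38713897575) = -941368*188952171049437917/38713897575 = -177873527356467273050456/38713897575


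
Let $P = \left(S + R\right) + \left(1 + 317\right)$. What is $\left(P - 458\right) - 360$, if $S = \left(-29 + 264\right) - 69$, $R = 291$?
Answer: $-43$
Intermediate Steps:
$S = 166$ ($S = 235 - 69 = 166$)
$P = 775$ ($P = \left(166 + 291\right) + \left(1 + 317\right) = 457 + 318 = 775$)
$\left(P - 458\right) - 360 = \left(775 - 458\right) - 360 = 317 - 360 = -43$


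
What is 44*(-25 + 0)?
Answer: -1100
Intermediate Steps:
44*(-25 + 0) = 44*(-25) = -1100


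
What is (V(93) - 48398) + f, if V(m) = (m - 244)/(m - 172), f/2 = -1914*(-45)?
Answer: 9785249/79 ≈ 1.2386e+5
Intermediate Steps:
f = 172260 (f = 2*(-1914*(-45)) = 2*86130 = 172260)
V(m) = (-244 + m)/(-172 + m)
(V(93) - 48398) + f = ((-244 + 93)/(-172 + 93) - 48398) + 172260 = (-151/(-79) - 48398) + 172260 = (-1/79*(-151) - 48398) + 172260 = (151/79 - 48398) + 172260 = -3823291/79 + 172260 = 9785249/79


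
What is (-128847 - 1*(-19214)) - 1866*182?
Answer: -449245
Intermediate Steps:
(-128847 - 1*(-19214)) - 1866*182 = (-128847 + 19214) - 1*339612 = -109633 - 339612 = -449245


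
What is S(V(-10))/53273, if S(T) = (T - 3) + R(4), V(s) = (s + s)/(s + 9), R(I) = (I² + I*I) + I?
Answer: 53/53273 ≈ 0.00099488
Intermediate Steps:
R(I) = I + 2*I² (R(I) = (I² + I²) + I = 2*I² + I = I + 2*I²)
V(s) = 2*s/(9 + s) (V(s) = (2*s)/(9 + s) = 2*s/(9 + s))
S(T) = 33 + T (S(T) = (T - 3) + 4*(1 + 2*4) = (-3 + T) + 4*(1 + 8) = (-3 + T) + 4*9 = (-3 + T) + 36 = 33 + T)
S(V(-10))/53273 = (33 + 2*(-10)/(9 - 10))/53273 = (33 + 2*(-10)/(-1))*(1/53273) = (33 + 2*(-10)*(-1))*(1/53273) = (33 + 20)*(1/53273) = 53*(1/53273) = 53/53273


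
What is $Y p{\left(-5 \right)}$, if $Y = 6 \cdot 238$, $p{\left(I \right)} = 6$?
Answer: $8568$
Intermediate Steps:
$Y = 1428$
$Y p{\left(-5 \right)} = 1428 \cdot 6 = 8568$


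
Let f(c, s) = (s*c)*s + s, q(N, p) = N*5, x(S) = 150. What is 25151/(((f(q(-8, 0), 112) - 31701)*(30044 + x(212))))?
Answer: -25151/16103939706 ≈ -1.5618e-6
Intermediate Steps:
q(N, p) = 5*N
f(c, s) = s + c*s² (f(c, s) = (c*s)*s + s = c*s² + s = s + c*s²)
25151/(((f(q(-8, 0), 112) - 31701)*(30044 + x(212)))) = 25151/(((112*(1 + (5*(-8))*112) - 31701)*(30044 + 150))) = 25151/(((112*(1 - 40*112) - 31701)*30194)) = 25151/(((112*(1 - 4480) - 31701)*30194)) = 25151/(((112*(-4479) - 31701)*30194)) = 25151/(((-501648 - 31701)*30194)) = 25151/((-533349*30194)) = 25151/(-16103939706) = 25151*(-1/16103939706) = -25151/16103939706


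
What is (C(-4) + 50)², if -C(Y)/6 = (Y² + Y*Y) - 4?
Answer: 13924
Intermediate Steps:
C(Y) = 24 - 12*Y² (C(Y) = -6*((Y² + Y*Y) - 4) = -6*((Y² + Y²) - 4) = -6*(2*Y² - 4) = -6*(-4 + 2*Y²) = 24 - 12*Y²)
(C(-4) + 50)² = ((24 - 12*(-4)²) + 50)² = ((24 - 12*16) + 50)² = ((24 - 192) + 50)² = (-168 + 50)² = (-118)² = 13924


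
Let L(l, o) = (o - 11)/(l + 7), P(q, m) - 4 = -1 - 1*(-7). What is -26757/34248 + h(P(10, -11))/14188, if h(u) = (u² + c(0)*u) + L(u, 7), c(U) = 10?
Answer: -528114597/688373384 ≈ -0.76719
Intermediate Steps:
P(q, m) = 10 (P(q, m) = 4 + (-1 - 1*(-7)) = 4 + (-1 + 7) = 4 + 6 = 10)
L(l, o) = (-11 + o)/(7 + l)
h(u) = u² - 4/(7 + u) + 10*u (h(u) = (u² + 10*u) + (-11 + 7)/(7 + u) = (u² + 10*u) - 4/(7 + u) = u² - 4/(7 + u) + 10*u)
-26757/34248 + h(P(10, -11))/14188 = -26757/34248 + ((-4 + 10*(7 + 10)*(10 + 10))/(7 + 10))/14188 = -26757*1/34248 + ((-4 + 10*17*20)/17)*(1/14188) = -8919/11416 + ((-4 + 3400)/17)*(1/14188) = -8919/11416 + ((1/17)*3396)*(1/14188) = -8919/11416 + (3396/17)*(1/14188) = -8919/11416 + 849/60299 = -528114597/688373384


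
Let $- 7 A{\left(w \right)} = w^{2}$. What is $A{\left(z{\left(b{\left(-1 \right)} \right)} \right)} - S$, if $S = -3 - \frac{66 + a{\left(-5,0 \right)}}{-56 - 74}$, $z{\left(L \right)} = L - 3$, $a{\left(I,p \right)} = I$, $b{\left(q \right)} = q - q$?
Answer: $\frac{1133}{910} \approx 1.2451$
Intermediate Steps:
$b{\left(q \right)} = 0$
$z{\left(L \right)} = -3 + L$ ($z{\left(L \right)} = L - 3 = -3 + L$)
$A{\left(w \right)} = - \frac{w^{2}}{7}$
$S = - \frac{329}{130}$ ($S = -3 - \frac{66 - 5}{-56 - 74} = -3 - \frac{61}{-130} = -3 - 61 \left(- \frac{1}{130}\right) = -3 - - \frac{61}{130} = -3 + \frac{61}{130} = - \frac{329}{130} \approx -2.5308$)
$A{\left(z{\left(b{\left(-1 \right)} \right)} \right)} - S = - \frac{\left(-3 + 0\right)^{2}}{7} - - \frac{329}{130} = - \frac{\left(-3\right)^{2}}{7} + \frac{329}{130} = \left(- \frac{1}{7}\right) 9 + \frac{329}{130} = - \frac{9}{7} + \frac{329}{130} = \frac{1133}{910}$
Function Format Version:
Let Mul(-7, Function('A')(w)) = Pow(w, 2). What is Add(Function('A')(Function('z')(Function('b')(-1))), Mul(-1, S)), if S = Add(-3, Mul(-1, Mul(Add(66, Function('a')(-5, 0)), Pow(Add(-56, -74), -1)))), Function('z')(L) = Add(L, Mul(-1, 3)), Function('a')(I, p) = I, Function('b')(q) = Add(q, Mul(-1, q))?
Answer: Rational(1133, 910) ≈ 1.2451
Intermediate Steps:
Function('b')(q) = 0
Function('z')(L) = Add(-3, L) (Function('z')(L) = Add(L, -3) = Add(-3, L))
Function('A')(w) = Mul(Rational(-1, 7), Pow(w, 2))
S = Rational(-329, 130) (S = Add(-3, Mul(-1, Mul(Add(66, -5), Pow(Add(-56, -74), -1)))) = Add(-3, Mul(-1, Mul(61, Pow(-130, -1)))) = Add(-3, Mul(-1, Mul(61, Rational(-1, 130)))) = Add(-3, Mul(-1, Rational(-61, 130))) = Add(-3, Rational(61, 130)) = Rational(-329, 130) ≈ -2.5308)
Add(Function('A')(Function('z')(Function('b')(-1))), Mul(-1, S)) = Add(Mul(Rational(-1, 7), Pow(Add(-3, 0), 2)), Mul(-1, Rational(-329, 130))) = Add(Mul(Rational(-1, 7), Pow(-3, 2)), Rational(329, 130)) = Add(Mul(Rational(-1, 7), 9), Rational(329, 130)) = Add(Rational(-9, 7), Rational(329, 130)) = Rational(1133, 910)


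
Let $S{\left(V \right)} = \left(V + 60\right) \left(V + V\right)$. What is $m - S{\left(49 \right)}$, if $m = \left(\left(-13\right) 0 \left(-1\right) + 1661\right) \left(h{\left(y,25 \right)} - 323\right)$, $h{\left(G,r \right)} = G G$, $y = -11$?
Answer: $-346204$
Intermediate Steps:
$h{\left(G,r \right)} = G^{2}$
$S{\left(V \right)} = 2 V \left(60 + V\right)$ ($S{\left(V \right)} = \left(60 + V\right) 2 V = 2 V \left(60 + V\right)$)
$m = -335522$ ($m = \left(\left(-13\right) 0 \left(-1\right) + 1661\right) \left(\left(-11\right)^{2} - 323\right) = \left(0 \left(-1\right) + 1661\right) \left(121 - 323\right) = \left(0 + 1661\right) \left(-202\right) = 1661 \left(-202\right) = -335522$)
$m - S{\left(49 \right)} = -335522 - 2 \cdot 49 \left(60 + 49\right) = -335522 - 2 \cdot 49 \cdot 109 = -335522 - 10682 = -346204$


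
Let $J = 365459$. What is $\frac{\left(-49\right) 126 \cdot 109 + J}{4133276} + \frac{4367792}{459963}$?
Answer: $\frac{2558835429193}{271593432684} \approx 9.4216$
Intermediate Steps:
$\frac{\left(-49\right) 126 \cdot 109 + J}{4133276} + \frac{4367792}{459963} = \frac{\left(-49\right) 126 \cdot 109 + 365459}{4133276} + \frac{4367792}{459963} = \left(\left(-6174\right) 109 + 365459\right) \frac{1}{4133276} + 4367792 \cdot \frac{1}{459963} = \left(-672966 + 365459\right) \frac{1}{4133276} + \frac{4367792}{459963} = \left(-307507\right) \frac{1}{4133276} + \frac{4367792}{459963} = - \frac{307507}{4133276} + \frac{4367792}{459963} = \frac{2558835429193}{271593432684}$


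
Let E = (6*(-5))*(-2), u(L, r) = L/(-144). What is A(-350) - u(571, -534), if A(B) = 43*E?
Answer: 372091/144 ≈ 2584.0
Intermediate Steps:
u(L, r) = -L/144 (u(L, r) = L*(-1/144) = -L/144)
E = 60 (E = -30*(-2) = 60)
A(B) = 2580 (A(B) = 43*60 = 2580)
A(-350) - u(571, -534) = 2580 - (-1)*571/144 = 2580 - 1*(-571/144) = 2580 + 571/144 = 372091/144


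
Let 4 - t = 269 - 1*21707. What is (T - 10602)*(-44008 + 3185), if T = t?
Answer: -442521320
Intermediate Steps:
t = 21442 (t = 4 - (269 - 1*21707) = 4 - (269 - 21707) = 4 - 1*(-21438) = 4 + 21438 = 21442)
T = 21442
(T - 10602)*(-44008 + 3185) = (21442 - 10602)*(-44008 + 3185) = 10840*(-40823) = -442521320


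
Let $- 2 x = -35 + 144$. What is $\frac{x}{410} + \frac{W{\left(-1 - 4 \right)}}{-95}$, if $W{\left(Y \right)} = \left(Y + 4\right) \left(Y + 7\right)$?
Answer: $- \frac{1743}{15580} \approx -0.11187$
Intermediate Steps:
$x = - \frac{109}{2}$ ($x = - \frac{-35 + 144}{2} = \left(- \frac{1}{2}\right) 109 = - \frac{109}{2} \approx -54.5$)
$W{\left(Y \right)} = \left(4 + Y\right) \left(7 + Y\right)$
$\frac{x}{410} + \frac{W{\left(-1 - 4 \right)}}{-95} = - \frac{109}{2 \cdot 410} + \frac{28 + \left(-1 - 4\right)^{2} + 11 \left(-1 - 4\right)}{-95} = \left(- \frac{109}{2}\right) \frac{1}{410} + \left(28 + \left(-5\right)^{2} + 11 \left(-5\right)\right) \left(- \frac{1}{95}\right) = - \frac{109}{820} + \left(28 + 25 - 55\right) \left(- \frac{1}{95}\right) = - \frac{109}{820} - - \frac{2}{95} = - \frac{109}{820} + \frac{2}{95} = - \frac{1743}{15580}$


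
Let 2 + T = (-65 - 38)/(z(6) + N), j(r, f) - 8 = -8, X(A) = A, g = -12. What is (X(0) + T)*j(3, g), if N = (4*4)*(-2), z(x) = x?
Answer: 0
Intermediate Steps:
j(r, f) = 0 (j(r, f) = 8 - 8 = 0)
N = -32 (N = 16*(-2) = -32)
T = 51/26 (T = -2 + (-65 - 38)/(6 - 32) = -2 - 103/(-26) = -2 - 103*(-1/26) = -2 + 103/26 = 51/26 ≈ 1.9615)
(X(0) + T)*j(3, g) = (0 + 51/26)*0 = (51/26)*0 = 0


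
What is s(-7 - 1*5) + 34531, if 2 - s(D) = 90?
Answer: 34443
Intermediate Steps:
s(D) = -88 (s(D) = 2 - 1*90 = 2 - 90 = -88)
s(-7 - 1*5) + 34531 = -88 + 34531 = 34443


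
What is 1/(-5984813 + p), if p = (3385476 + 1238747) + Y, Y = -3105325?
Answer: -1/4465915 ≈ -2.2392e-7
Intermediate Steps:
p = 1518898 (p = (3385476 + 1238747) - 3105325 = 4624223 - 3105325 = 1518898)
1/(-5984813 + p) = 1/(-5984813 + 1518898) = 1/(-4465915) = -1/4465915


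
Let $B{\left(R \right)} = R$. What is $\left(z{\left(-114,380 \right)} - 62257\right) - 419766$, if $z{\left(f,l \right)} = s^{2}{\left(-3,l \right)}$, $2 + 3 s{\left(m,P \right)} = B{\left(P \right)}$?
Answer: $-466147$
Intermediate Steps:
$s{\left(m,P \right)} = - \frac{2}{3} + \frac{P}{3}$
$z{\left(f,l \right)} = \left(- \frac{2}{3} + \frac{l}{3}\right)^{2}$
$\left(z{\left(-114,380 \right)} - 62257\right) - 419766 = \left(\frac{\left(-2 + 380\right)^{2}}{9} - 62257\right) - 419766 = \left(\frac{378^{2}}{9} - 62257\right) - 419766 = \left(\frac{1}{9} \cdot 142884 - 62257\right) - 419766 = \left(15876 - 62257\right) - 419766 = -46381 - 419766 = -466147$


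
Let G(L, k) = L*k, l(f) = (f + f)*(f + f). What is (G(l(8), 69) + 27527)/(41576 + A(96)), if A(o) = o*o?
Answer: 45191/50792 ≈ 0.88973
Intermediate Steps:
l(f) = 4*f² (l(f) = (2*f)*(2*f) = 4*f²)
A(o) = o²
(G(l(8), 69) + 27527)/(41576 + A(96)) = ((4*8²)*69 + 27527)/(41576 + 96²) = ((4*64)*69 + 27527)/(41576 + 9216) = (256*69 + 27527)/50792 = (17664 + 27527)*(1/50792) = 45191*(1/50792) = 45191/50792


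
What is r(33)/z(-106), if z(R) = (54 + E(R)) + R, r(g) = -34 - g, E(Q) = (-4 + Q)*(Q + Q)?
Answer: -67/23268 ≈ -0.0028795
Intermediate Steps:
E(Q) = 2*Q*(-4 + Q) (E(Q) = (-4 + Q)*(2*Q) = 2*Q*(-4 + Q))
z(R) = 54 + R + 2*R*(-4 + R) (z(R) = (54 + 2*R*(-4 + R)) + R = 54 + R + 2*R*(-4 + R))
r(33)/z(-106) = (-34 - 1*33)/(54 - 106 + 2*(-106)*(-4 - 106)) = (-34 - 33)/(54 - 106 + 2*(-106)*(-110)) = -67/(54 - 106 + 23320) = -67/23268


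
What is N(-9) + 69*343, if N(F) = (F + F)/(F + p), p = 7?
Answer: 23676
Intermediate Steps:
N(F) = 2*F/(7 + F) (N(F) = (F + F)/(F + 7) = (2*F)/(7 + F) = 2*F/(7 + F))
N(-9) + 69*343 = 2*(-9)/(7 - 9) + 69*343 = 2*(-9)/(-2) + 23667 = 2*(-9)*(-½) + 23667 = 9 + 23667 = 23676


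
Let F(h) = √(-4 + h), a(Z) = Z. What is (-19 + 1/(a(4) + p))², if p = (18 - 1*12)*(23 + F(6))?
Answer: 36405784827/100922116 + 572409*√2/50461058 ≈ 360.75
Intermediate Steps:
p = 138 + 6*√2 (p = (18 - 1*12)*(23 + √(-4 + 6)) = (18 - 12)*(23 + √2) = 6*(23 + √2) = 138 + 6*√2 ≈ 146.49)
(-19 + 1/(a(4) + p))² = (-19 + 1/(4 + (138 + 6*√2)))² = (-19 + 1/(142 + 6*√2))²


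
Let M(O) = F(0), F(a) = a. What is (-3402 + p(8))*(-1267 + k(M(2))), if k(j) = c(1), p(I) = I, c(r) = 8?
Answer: 4273046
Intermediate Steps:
M(O) = 0
k(j) = 8
(-3402 + p(8))*(-1267 + k(M(2))) = (-3402 + 8)*(-1267 + 8) = -3394*(-1259) = 4273046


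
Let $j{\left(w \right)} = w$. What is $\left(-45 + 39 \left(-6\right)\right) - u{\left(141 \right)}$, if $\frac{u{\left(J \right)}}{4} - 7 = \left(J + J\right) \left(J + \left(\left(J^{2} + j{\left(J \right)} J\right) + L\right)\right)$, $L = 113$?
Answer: $-45138355$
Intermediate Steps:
$u{\left(J \right)} = 28 + 8 J \left(113 + J + 2 J^{2}\right)$ ($u{\left(J \right)} = 28 + 4 \left(J + J\right) \left(J + \left(\left(J^{2} + J J\right) + 113\right)\right) = 28 + 4 \cdot 2 J \left(J + \left(\left(J^{2} + J^{2}\right) + 113\right)\right) = 28 + 4 \cdot 2 J \left(J + \left(2 J^{2} + 113\right)\right) = 28 + 4 \cdot 2 J \left(J + \left(113 + 2 J^{2}\right)\right) = 28 + 4 \cdot 2 J \left(113 + J + 2 J^{2}\right) = 28 + 8 J \left(113 + J + 2 J^{2}\right)$)
$\left(-45 + 39 \left(-6\right)\right) - u{\left(141 \right)} = \left(-45 + 39 \left(-6\right)\right) - \left(28 + 8 \cdot 141^{2} + 16 \cdot 141^{3} + 904 \cdot 141\right) = \left(-45 - 234\right) - \left(28 + 8 \cdot 19881 + 16 \cdot 2803221 + 127464\right) = -279 - \left(28 + 159048 + 44851536 + 127464\right) = -279 - 45138076 = -45138355$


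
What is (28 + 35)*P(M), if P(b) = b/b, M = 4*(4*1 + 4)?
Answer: 63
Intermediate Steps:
M = 32 (M = 4*(4 + 4) = 4*8 = 32)
P(b) = 1
(28 + 35)*P(M) = (28 + 35)*1 = 63*1 = 63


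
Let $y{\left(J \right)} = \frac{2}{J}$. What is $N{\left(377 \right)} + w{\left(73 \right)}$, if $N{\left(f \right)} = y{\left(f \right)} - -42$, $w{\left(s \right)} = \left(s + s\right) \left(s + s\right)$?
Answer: $\frac{8051968}{377} \approx 21358.0$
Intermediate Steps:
$w{\left(s \right)} = 4 s^{2}$ ($w{\left(s \right)} = 2 s 2 s = 4 s^{2}$)
$N{\left(f \right)} = 42 + \frac{2}{f}$ ($N{\left(f \right)} = \frac{2}{f} - -42 = \frac{2}{f} + 42 = 42 + \frac{2}{f}$)
$N{\left(377 \right)} + w{\left(73 \right)} = \left(42 + \frac{2}{377}\right) + 4 \cdot 73^{2} = \left(42 + 2 \cdot \frac{1}{377}\right) + 4 \cdot 5329 = \left(42 + \frac{2}{377}\right) + 21316 = \frac{15836}{377} + 21316 = \frac{8051968}{377}$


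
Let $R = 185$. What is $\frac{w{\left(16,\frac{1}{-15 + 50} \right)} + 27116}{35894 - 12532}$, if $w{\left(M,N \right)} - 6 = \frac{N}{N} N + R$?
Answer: $\frac{477873}{408835} \approx 1.1689$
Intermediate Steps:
$w{\left(M,N \right)} = 191 + N$ ($w{\left(M,N \right)} = 6 + \left(\frac{N}{N} N + 185\right) = 6 + \left(1 N + 185\right) = 6 + \left(N + 185\right) = 6 + \left(185 + N\right) = 191 + N$)
$\frac{w{\left(16,\frac{1}{-15 + 50} \right)} + 27116}{35894 - 12532} = \frac{\left(191 + \frac{1}{-15 + 50}\right) + 27116}{35894 - 12532} = \frac{\left(191 + \frac{1}{35}\right) + 27116}{23362} = \left(\left(191 + \frac{1}{35}\right) + 27116\right) \frac{1}{23362} = \left(\frac{6686}{35} + 27116\right) \frac{1}{23362} = \frac{955746}{35} \cdot \frac{1}{23362} = \frac{477873}{408835}$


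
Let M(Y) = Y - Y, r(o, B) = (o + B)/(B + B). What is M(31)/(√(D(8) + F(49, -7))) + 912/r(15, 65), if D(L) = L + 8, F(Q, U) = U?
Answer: 1482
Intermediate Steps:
D(L) = 8 + L
r(o, B) = (B + o)/(2*B) (r(o, B) = (B + o)/((2*B)) = (B + o)*(1/(2*B)) = (B + o)/(2*B))
M(Y) = 0
M(31)/(√(D(8) + F(49, -7))) + 912/r(15, 65) = 0/(√((8 + 8) - 7)) + 912/(((½)*(65 + 15)/65)) = 0/(√(16 - 7)) + 912/(((½)*(1/65)*80)) = 0/(√9) + 912/(8/13) = 0/3 + 912*(13/8) = 0*(⅓) + 1482 = 0 + 1482 = 1482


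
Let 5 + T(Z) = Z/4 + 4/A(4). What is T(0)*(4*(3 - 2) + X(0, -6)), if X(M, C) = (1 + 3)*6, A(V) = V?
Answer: -112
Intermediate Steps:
X(M, C) = 24 (X(M, C) = 4*6 = 24)
T(Z) = -4 + Z/4 (T(Z) = -5 + (Z/4 + 4/4) = -5 + (Z*(1/4) + 4*(1/4)) = -5 + (Z/4 + 1) = -5 + (1 + Z/4) = -4 + Z/4)
T(0)*(4*(3 - 2) + X(0, -6)) = (-4 + (1/4)*0)*(4*(3 - 2) + 24) = (-4 + 0)*(4*1 + 24) = -4*(4 + 24) = -4*28 = -112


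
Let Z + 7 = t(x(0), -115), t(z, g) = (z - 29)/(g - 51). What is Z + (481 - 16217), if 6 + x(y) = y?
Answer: -2613303/166 ≈ -15743.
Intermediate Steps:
x(y) = -6 + y
t(z, g) = (-29 + z)/(-51 + g)
Z = -1127/166 (Z = -7 + (-29 + (-6 + 0))/(-51 - 115) = -7 + (-29 - 6)/(-166) = -7 - 1/166*(-35) = -7 + 35/166 = -1127/166 ≈ -6.7892)
Z + (481 - 16217) = -1127/166 + (481 - 16217) = -1127/166 - 15736 = -2613303/166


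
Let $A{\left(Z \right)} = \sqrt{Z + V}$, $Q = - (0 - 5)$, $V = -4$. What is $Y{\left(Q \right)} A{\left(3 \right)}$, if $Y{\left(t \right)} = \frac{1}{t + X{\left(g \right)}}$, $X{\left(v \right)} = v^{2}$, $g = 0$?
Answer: $\frac{i}{5} \approx 0.2 i$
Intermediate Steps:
$Q = 5$ ($Q = \left(-1\right) \left(-5\right) = 5$)
$Y{\left(t \right)} = \frac{1}{t}$ ($Y{\left(t \right)} = \frac{1}{t + 0^{2}} = \frac{1}{t + 0} = \frac{1}{t}$)
$A{\left(Z \right)} = \sqrt{-4 + Z}$ ($A{\left(Z \right)} = \sqrt{Z - 4} = \sqrt{-4 + Z}$)
$Y{\left(Q \right)} A{\left(3 \right)} = \frac{\sqrt{-4 + 3}}{5} = \frac{\sqrt{-1}}{5} = \frac{i}{5}$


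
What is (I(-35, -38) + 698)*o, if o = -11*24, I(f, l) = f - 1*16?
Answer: -170808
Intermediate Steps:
I(f, l) = -16 + f (I(f, l) = f - 16 = -16 + f)
o = -264
(I(-35, -38) + 698)*o = ((-16 - 35) + 698)*(-264) = (-51 + 698)*(-264) = 647*(-264) = -170808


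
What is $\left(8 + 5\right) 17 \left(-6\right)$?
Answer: $-1326$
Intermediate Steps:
$\left(8 + 5\right) 17 \left(-6\right) = 13 \cdot 17 \left(-6\right) = 221 \left(-6\right) = -1326$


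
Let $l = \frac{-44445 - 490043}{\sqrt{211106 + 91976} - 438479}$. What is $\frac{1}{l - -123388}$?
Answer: $\frac{5930811711425011}{731798224878055070748} - \frac{66811 \sqrt{303082}}{365899112439027535374} \approx 8.1044 \cdot 10^{-6}$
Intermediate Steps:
$l = - \frac{534488}{-438479 + \sqrt{303082}}$ ($l = - \frac{534488}{\sqrt{303082} - 438479} = - \frac{534488}{-438479 + \sqrt{303082}} \approx 1.2205$)
$\frac{1}{l - -123388} = \frac{1}{\left(\frac{234361763752}{192263530359} + \frac{534488 \sqrt{303082}}{192263530359}\right) - -123388} = \frac{1}{\left(\frac{234361763752}{192263530359} + \frac{534488 \sqrt{303082}}{192263530359}\right) + \left(-33291 + 156679\right)} = \frac{1}{\left(\frac{234361763752}{192263530359} + \frac{534488 \sqrt{303082}}{192263530359}\right) + 123388} = \frac{1}{\frac{23723246845700044}{192263530359} + \frac{534488 \sqrt{303082}}{192263530359}}$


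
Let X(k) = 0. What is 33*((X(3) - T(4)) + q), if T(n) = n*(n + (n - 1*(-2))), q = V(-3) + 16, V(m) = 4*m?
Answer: -1188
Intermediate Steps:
q = 4 (q = 4*(-3) + 16 = -12 + 16 = 4)
T(n) = n*(2 + 2*n) (T(n) = n*(n + (n + 2)) = n*(n + (2 + n)) = n*(2 + 2*n))
33*((X(3) - T(4)) + q) = 33*((0 - 2*4*(1 + 4)) + 4) = 33*((0 - 2*4*5) + 4) = 33*((0 - 1*40) + 4) = 33*((0 - 40) + 4) = 33*(-40 + 4) = 33*(-36) = -1188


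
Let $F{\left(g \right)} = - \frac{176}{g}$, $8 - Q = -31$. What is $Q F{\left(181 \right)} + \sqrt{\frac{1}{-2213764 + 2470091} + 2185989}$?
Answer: $- \frac{6864}{181} + \frac{2 \sqrt{35906798968052527}}{256327} \approx 1440.6$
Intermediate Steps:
$Q = 39$ ($Q = 8 - -31 = 8 + 31 = 39$)
$Q F{\left(181 \right)} + \sqrt{\frac{1}{-2213764 + 2470091} + 2185989} = 39 \left(- \frac{176}{181}\right) + \sqrt{\frac{1}{-2213764 + 2470091} + 2185989} = 39 \left(\left(-176\right) \frac{1}{181}\right) + \sqrt{\frac{1}{256327} + 2185989} = 39 \left(- \frac{176}{181}\right) + \sqrt{\frac{1}{256327} + 2185989} = - \frac{6864}{181} + \sqrt{\frac{560328002404}{256327}} = - \frac{6864}{181} + \frac{2 \sqrt{35906798968052527}}{256327}$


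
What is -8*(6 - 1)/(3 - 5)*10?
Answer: 200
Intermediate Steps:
-8*(6 - 1)/(3 - 5)*10 = -40/(-2)*10 = -40*(-1)/2*10 = -8*(-5/2)*10 = 20*10 = 200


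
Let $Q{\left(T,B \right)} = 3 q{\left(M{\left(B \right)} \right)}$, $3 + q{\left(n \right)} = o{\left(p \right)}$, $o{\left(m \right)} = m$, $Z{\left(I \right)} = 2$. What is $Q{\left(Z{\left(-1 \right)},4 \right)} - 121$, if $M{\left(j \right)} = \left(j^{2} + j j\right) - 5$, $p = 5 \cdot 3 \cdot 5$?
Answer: $95$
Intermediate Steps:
$p = 75$ ($p = 15 \cdot 5 = 75$)
$M{\left(j \right)} = -5 + 2 j^{2}$ ($M{\left(j \right)} = \left(j^{2} + j^{2}\right) - 5 = 2 j^{2} - 5 = -5 + 2 j^{2}$)
$q{\left(n \right)} = 72$ ($q{\left(n \right)} = -3 + 75 = 72$)
$Q{\left(T,B \right)} = 216$ ($Q{\left(T,B \right)} = 3 \cdot 72 = 216$)
$Q{\left(Z{\left(-1 \right)},4 \right)} - 121 = 216 - 121 = 95$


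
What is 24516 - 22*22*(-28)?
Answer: 38068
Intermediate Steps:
24516 - 22*22*(-28) = 24516 - 484*(-28) = 24516 + 13552 = 38068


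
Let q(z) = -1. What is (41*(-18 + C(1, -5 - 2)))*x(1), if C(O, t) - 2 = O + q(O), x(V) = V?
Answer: -656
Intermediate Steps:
C(O, t) = 1 + O (C(O, t) = 2 + (O - 1) = 2 + (-1 + O) = 1 + O)
(41*(-18 + C(1, -5 - 2)))*x(1) = (41*(-18 + (1 + 1)))*1 = (41*(-18 + 2))*1 = (41*(-16))*1 = -656*1 = -656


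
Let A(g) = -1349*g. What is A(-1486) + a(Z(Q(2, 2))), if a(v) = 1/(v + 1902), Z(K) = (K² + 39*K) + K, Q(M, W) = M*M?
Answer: 4165587893/2078 ≈ 2.0046e+6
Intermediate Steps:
Q(M, W) = M²
Z(K) = K² + 40*K
a(v) = 1/(1902 + v)
A(-1486) + a(Z(Q(2, 2))) = -1349*(-1486) + 1/(1902 + 2²*(40 + 2²)) = 2004614 + 1/(1902 + 4*(40 + 4)) = 2004614 + 1/(1902 + 4*44) = 2004614 + 1/(1902 + 176) = 2004614 + 1/2078 = 4165587893/2078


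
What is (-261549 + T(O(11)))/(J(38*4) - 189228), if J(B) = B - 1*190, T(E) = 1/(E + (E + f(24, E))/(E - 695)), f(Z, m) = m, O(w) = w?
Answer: 140152851/101419538 ≈ 1.3819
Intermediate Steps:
T(E) = 1/(E + 2*E/(-695 + E)) (T(E) = 1/(E + (E + E)/(E - 695)) = 1/(E + (2*E)/(-695 + E)) = 1/(E + 2*E/(-695 + E)))
J(B) = -190 + B (J(B) = B - 190 = -190 + B)
(-261549 + T(O(11)))/(J(38*4) - 189228) = (-261549 + (-695 + 11)/(11*(-693 + 11)))/((-190 + 38*4) - 189228) = (-261549 + (1/11)*(-684)/(-682))/((-190 + 152) - 189228) = (-261549 + (1/11)*(-1/682)*(-684))/(-38 - 189228) = (-261549 + 342/3751)/(-189266) = -981069957/3751*(-1/189266) = 140152851/101419538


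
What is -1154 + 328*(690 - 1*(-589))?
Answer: 418358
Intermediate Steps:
-1154 + 328*(690 - 1*(-589)) = -1154 + 328*(690 + 589) = -1154 + 328*1279 = -1154 + 419512 = 418358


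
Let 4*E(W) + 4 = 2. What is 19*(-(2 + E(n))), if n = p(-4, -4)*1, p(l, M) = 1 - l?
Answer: -57/2 ≈ -28.500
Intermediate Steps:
n = 5 (n = (1 - 1*(-4))*1 = (1 + 4)*1 = 5*1 = 5)
E(W) = -½ (E(W) = -1 + (¼)*2 = -1 + ½ = -½)
19*(-(2 + E(n))) = 19*(-(2 - ½)) = 19*(-1*3/2) = 19*(-3/2) = -57/2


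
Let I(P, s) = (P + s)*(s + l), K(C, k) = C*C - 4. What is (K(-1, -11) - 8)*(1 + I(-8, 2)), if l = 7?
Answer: 583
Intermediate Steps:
K(C, k) = -4 + C² (K(C, k) = C² - 4 = -4 + C²)
I(P, s) = (7 + s)*(P + s) (I(P, s) = (P + s)*(s + 7) = (P + s)*(7 + s) = (7 + s)*(P + s))
(K(-1, -11) - 8)*(1 + I(-8, 2)) = ((-4 + (-1)²) - 8)*(1 + (2² + 7*(-8) + 7*2 - 8*2)) = ((-4 + 1) - 8)*(1 + (4 - 56 + 14 - 16)) = (-3 - 8)*(1 - 54) = -11*(-53) = 583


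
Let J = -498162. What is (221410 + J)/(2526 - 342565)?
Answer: 39536/48577 ≈ 0.81388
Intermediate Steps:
(221410 + J)/(2526 - 342565) = (221410 - 498162)/(2526 - 342565) = -276752/(-340039) = -276752*(-1/340039) = 39536/48577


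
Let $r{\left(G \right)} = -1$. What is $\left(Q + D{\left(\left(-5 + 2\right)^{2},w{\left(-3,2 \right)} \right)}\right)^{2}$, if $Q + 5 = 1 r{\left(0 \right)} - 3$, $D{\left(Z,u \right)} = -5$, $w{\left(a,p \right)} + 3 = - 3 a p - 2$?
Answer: $196$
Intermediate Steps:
$w{\left(a,p \right)} = -5 - 3 a p$ ($w{\left(a,p \right)} = -3 + \left(- 3 a p - 2\right) = -3 - \left(2 + 3 a p\right) = -5 - 3 a p$)
$Q = -9$ ($Q = -5 + \left(1 \left(-1\right) - 3\right) = -5 - 4 = -9$)
$\left(Q + D{\left(\left(-5 + 2\right)^{2},w{\left(-3,2 \right)} \right)}\right)^{2} = \left(-9 - 5\right)^{2} = \left(-14\right)^{2} = 196$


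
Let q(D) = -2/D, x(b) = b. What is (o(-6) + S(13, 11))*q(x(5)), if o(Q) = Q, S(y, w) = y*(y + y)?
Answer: -664/5 ≈ -132.80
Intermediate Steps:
S(y, w) = 2*y² (S(y, w) = y*(2*y) = 2*y²)
(o(-6) + S(13, 11))*q(x(5)) = (-6 + 2*13²)*(-2/5) = (-6 + 2*169)*(-2*⅕) = (-6 + 338)*(-⅖) = 332*(-⅖) = -664/5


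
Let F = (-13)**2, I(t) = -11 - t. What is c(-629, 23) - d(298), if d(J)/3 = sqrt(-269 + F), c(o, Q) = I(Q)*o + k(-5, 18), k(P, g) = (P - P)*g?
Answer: 21386 - 30*I ≈ 21386.0 - 30.0*I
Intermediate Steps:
k(P, g) = 0 (k(P, g) = 0*g = 0)
F = 169
c(o, Q) = o*(-11 - Q) (c(o, Q) = (-11 - Q)*o + 0 = o*(-11 - Q) + 0 = o*(-11 - Q))
d(J) = 30*I (d(J) = 3*sqrt(-269 + 169) = 3*sqrt(-100) = 3*(10*I) = 30*I)
c(-629, 23) - d(298) = -1*(-629)*(11 + 23) - 30*I = -1*(-629)*34 - 30*I = 21386 - 30*I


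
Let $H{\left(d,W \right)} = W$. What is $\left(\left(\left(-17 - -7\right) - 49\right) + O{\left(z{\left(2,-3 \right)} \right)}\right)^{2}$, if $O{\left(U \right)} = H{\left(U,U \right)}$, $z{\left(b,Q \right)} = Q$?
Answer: $3844$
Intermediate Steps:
$O{\left(U \right)} = U$
$\left(\left(\left(-17 - -7\right) - 49\right) + O{\left(z{\left(2,-3 \right)} \right)}\right)^{2} = \left(\left(\left(-17 - -7\right) - 49\right) - 3\right)^{2} = \left(\left(\left(-17 + 7\right) - 49\right) - 3\right)^{2} = \left(\left(-10 - 49\right) - 3\right)^{2} = \left(-59 - 3\right)^{2} = \left(-62\right)^{2} = 3844$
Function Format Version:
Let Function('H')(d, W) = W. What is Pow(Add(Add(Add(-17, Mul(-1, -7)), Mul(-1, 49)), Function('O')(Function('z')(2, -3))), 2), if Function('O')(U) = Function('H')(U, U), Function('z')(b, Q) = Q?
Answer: 3844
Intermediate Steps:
Function('O')(U) = U
Pow(Add(Add(Add(-17, Mul(-1, -7)), Mul(-1, 49)), Function('O')(Function('z')(2, -3))), 2) = Pow(Add(Add(Add(-17, Mul(-1, -7)), Mul(-1, 49)), -3), 2) = Pow(Add(Add(Add(-17, 7), -49), -3), 2) = Pow(Add(Add(-10, -49), -3), 2) = Pow(Add(-59, -3), 2) = Pow(-62, 2) = 3844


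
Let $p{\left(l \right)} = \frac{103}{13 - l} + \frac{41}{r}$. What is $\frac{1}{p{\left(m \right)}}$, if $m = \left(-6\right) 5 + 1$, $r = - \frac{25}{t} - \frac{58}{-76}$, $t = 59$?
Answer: $\frac{31962}{3939107} \approx 0.008114$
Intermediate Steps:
$r = \frac{761}{2242}$ ($r = - \frac{25}{59} - \frac{58}{-76} = \left(-25\right) \frac{1}{59} - - \frac{29}{38} = - \frac{25}{59} + \frac{29}{38} = \frac{761}{2242} \approx 0.33943$)
$m = -29$ ($m = -30 + 1 = -29$)
$p{\left(l \right)} = \frac{91922}{761} + \frac{103}{13 - l}$ ($p{\left(l \right)} = \frac{103}{13 - l} + \frac{41}{\frac{761}{2242}} = \frac{103}{13 - l} + 41 \cdot \frac{2242}{761} = \frac{103}{13 - l} + \frac{91922}{761} = \frac{91922}{761} + \frac{103}{13 - l}$)
$\frac{1}{p{\left(m \right)}} = \frac{1}{\frac{1}{761} \frac{1}{-13 - 29} \left(-1273369 + 91922 \left(-29\right)\right)} = \frac{1}{\frac{1}{761} \frac{1}{-42} \left(-1273369 - 2665738\right)} = \frac{1}{\frac{1}{761} \left(- \frac{1}{42}\right) \left(-3939107\right)} = \frac{1}{\frac{3939107}{31962}} = \frac{31962}{3939107}$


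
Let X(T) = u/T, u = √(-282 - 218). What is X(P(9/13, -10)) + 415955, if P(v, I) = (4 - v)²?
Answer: 415955 + 1690*I*√5/1849 ≈ 4.1596e+5 + 2.0438*I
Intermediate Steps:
u = 10*I*√5 (u = √(-500) = 10*I*√5 ≈ 22.361*I)
X(T) = 10*I*√5/T (X(T) = (10*I*√5)/T = 10*I*√5/T)
X(P(9/13, -10)) + 415955 = 10*I*√5/((-4 + 9/13)²) + 415955 = 10*I*√5/((-43/13)²) + 415955 = 10*I*√5/(1849/169) + 415955 = 10*I*√5*(169/1849) + 415955 = 1690*I*√5/1849 + 415955 = 415955 + 1690*I*√5/1849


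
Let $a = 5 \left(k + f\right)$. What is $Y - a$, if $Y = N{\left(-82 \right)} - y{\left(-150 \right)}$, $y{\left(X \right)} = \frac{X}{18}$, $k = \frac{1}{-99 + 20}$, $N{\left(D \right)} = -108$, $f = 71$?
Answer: $- \frac{107741}{237} \approx -454.6$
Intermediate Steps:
$k = - \frac{1}{79}$ ($k = \frac{1}{-79} = - \frac{1}{79} \approx -0.012658$)
$a = \frac{28040}{79}$ ($a = 5 \left(- \frac{1}{79} + 71\right) = 5 \cdot \frac{5608}{79} = \frac{28040}{79} \approx 354.94$)
$y{\left(X \right)} = \frac{X}{18}$ ($y{\left(X \right)} = X \frac{1}{18} = \frac{X}{18}$)
$Y = - \frac{299}{3}$ ($Y = -108 - \frac{1}{18} \left(-150\right) = -108 - - \frac{25}{3} = -108 + \frac{25}{3} = - \frac{299}{3} \approx -99.667$)
$Y - a = - \frac{299}{3} - \frac{28040}{79} = - \frac{107741}{237}$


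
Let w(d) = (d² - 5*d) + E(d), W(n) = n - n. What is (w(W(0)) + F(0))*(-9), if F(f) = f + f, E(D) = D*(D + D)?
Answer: 0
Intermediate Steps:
W(n) = 0
E(D) = 2*D² (E(D) = D*(2*D) = 2*D²)
w(d) = -5*d + 3*d² (w(d) = (d² - 5*d) + 2*d² = -5*d + 3*d²)
F(f) = 2*f
(w(W(0)) + F(0))*(-9) = (0*(-5 + 3*0) + 2*0)*(-9) = (0*(-5 + 0) + 0)*(-9) = (0*(-5) + 0)*(-9) = (0 + 0)*(-9) = 0*(-9) = 0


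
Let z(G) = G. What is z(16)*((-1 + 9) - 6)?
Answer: 32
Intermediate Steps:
z(16)*((-1 + 9) - 6) = 16*((-1 + 9) - 6) = 16*(8 - 6) = 16*2 = 32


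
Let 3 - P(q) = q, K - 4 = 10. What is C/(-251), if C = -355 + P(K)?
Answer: 366/251 ≈ 1.4582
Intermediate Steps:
K = 14 (K = 4 + 10 = 14)
P(q) = 3 - q
C = -366 (C = -355 + (3 - 1*14) = -355 + (3 - 14) = -355 - 11 = -366)
C/(-251) = -366/(-251) = -366*(-1/251) = 366/251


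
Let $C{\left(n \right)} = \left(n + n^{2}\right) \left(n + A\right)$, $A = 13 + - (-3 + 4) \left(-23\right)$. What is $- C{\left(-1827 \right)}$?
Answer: $5974958682$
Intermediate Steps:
$A = 36$ ($A = 13 + \left(-1\right) 1 \left(-23\right) = 13 - -23 = 13 + 23 = 36$)
$C{\left(n \right)} = \left(36 + n\right) \left(n + n^{2}\right)$ ($C{\left(n \right)} = \left(n + n^{2}\right) \left(n + 36\right) = \left(n + n^{2}\right) \left(36 + n\right) = \left(36 + n\right) \left(n + n^{2}\right)$)
$- C{\left(-1827 \right)} = - \left(-1827\right) \left(36 + \left(-1827\right)^{2} + 37 \left(-1827\right)\right) = - \left(-1827\right) \left(36 + 3337929 - 67599\right) = - \left(-1827\right) 3270366 = \left(-1\right) \left(-5974958682\right) = 5974958682$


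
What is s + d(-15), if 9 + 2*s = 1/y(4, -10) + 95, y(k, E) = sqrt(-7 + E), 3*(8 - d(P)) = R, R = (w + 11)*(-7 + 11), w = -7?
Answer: 137/3 - I*sqrt(17)/34 ≈ 45.667 - 0.12127*I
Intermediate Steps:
R = 16 (R = (-7 + 11)*(-7 + 11) = 4*4 = 16)
d(P) = 8/3 (d(P) = 8 - 1/3*16 = 8 - 16/3 = 8/3)
s = 43 - I*sqrt(17)/34 (s = -9/2 + (1/(sqrt(-7 - 10)) + 95)/2 = -9/2 + (1/(sqrt(-17)) + 95)/2 = -9/2 + (1/(I*sqrt(17)) + 95)/2 = -9/2 + (-I*sqrt(17)/17 + 95)/2 = -9/2 + (95 - I*sqrt(17)/17)/2 = -9/2 + (95/2 - I*sqrt(17)/34) = 43 - I*sqrt(17)/34 ≈ 43.0 - 0.12127*I)
s + d(-15) = (43 - I*sqrt(17)/34) + 8/3 = 137/3 - I*sqrt(17)/34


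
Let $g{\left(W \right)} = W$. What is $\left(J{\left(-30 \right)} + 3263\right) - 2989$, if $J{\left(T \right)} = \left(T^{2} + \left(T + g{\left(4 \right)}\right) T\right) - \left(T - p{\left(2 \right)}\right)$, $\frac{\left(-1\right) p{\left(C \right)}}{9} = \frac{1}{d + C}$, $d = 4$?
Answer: $\frac{3965}{2} \approx 1982.5$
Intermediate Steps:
$p{\left(C \right)} = - \frac{9}{4 + C}$
$J{\left(T \right)} = - \frac{3}{2} + T^{2} - T + T \left(4 + T\right)$ ($J{\left(T \right)} = \left(T^{2} + \left(T + 4\right) T\right) - \left(T + \frac{9}{4 + 2}\right) = \left(T^{2} + \left(4 + T\right) T\right) - \left(\frac{3}{2} + T\right) = \left(T^{2} + T \left(4 + T\right)\right) - \left(\frac{3}{2} + T\right) = - \frac{3}{2} + T^{2} - T + T \left(4 + T\right)$)
$\left(J{\left(-30 \right)} + 3263\right) - 2989 = \left(\left(- \frac{3}{2} + 2 \left(-30\right)^{2} + 3 \left(-30\right)\right) + 3263\right) - 2989 = \left(\left(- \frac{3}{2} + 2 \cdot 900 - 90\right) + 3263\right) - 2989 = \left(\left(- \frac{3}{2} + 1800 - 90\right) + 3263\right) - 2989 = \left(\frac{3417}{2} + 3263\right) - 2989 = \frac{9943}{2} - 2989 = \frac{3965}{2}$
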